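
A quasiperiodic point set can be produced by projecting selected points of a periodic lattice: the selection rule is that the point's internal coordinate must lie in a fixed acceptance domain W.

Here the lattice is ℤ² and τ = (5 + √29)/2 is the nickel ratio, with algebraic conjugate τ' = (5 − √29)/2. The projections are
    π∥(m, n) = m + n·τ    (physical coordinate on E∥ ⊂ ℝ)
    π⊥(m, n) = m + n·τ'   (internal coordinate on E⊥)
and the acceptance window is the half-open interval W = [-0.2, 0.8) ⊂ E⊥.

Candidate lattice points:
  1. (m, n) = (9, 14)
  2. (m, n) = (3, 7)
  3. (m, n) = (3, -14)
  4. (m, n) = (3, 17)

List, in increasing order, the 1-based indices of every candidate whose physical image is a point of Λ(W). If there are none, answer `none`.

Numerically τ ≈ 5.19258 and τ' = −1/τ ≈ -0.19258.
[1] lift (9,14): star map gives 6.30385; window check -0.2 ≤ 6.30385 < 0.8 is false → out
[2] lift (3,7): star map gives 1.65192; window check -0.2 ≤ 1.65192 < 0.8 is false → out
[3] lift (3,-14): star map gives 5.69615; window check -0.2 ≤ 5.69615 < 0.8 is false → out
[4] lift (3,17): star map gives -0.27390; window check -0.2 ≤ -0.27390 < 0.8 is false → out

none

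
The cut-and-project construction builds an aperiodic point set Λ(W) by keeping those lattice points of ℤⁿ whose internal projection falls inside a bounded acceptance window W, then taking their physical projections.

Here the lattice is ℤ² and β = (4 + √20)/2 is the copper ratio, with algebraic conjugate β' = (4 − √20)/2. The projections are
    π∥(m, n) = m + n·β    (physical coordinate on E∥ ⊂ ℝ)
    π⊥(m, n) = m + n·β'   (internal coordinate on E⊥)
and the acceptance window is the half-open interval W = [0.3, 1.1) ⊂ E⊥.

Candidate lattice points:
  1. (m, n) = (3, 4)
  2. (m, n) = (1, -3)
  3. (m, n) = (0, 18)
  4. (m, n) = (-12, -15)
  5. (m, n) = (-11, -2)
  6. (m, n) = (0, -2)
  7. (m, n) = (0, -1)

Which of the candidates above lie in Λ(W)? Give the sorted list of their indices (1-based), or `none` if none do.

Compute β' = (4−√20)/2 = -0.23607, so π⊥(m,n) = m -0.23607·n.
candidate 1: (m,n)=(3,4) → π∥ = 3+4·β ≈ 19.94427, π⊥ = 3+4·β' ≈ 2.05573 ∉ [0.3, 1.1) ⇒ out
candidate 2: (m,n)=(1,-3) → π∥ = 1-3·β ≈ -11.70820, π⊥ = 1-3·β' ≈ 1.70820 ∉ [0.3, 1.1) ⇒ out
candidate 3: (m,n)=(0,18) → π∥ = 0+18·β ≈ 76.24922, π⊥ = 0+18·β' ≈ -4.24922 ∉ [0.3, 1.1) ⇒ out
candidate 4: (m,n)=(-12,-15) → π∥ = -12-15·β ≈ -75.54102, π⊥ = -12-15·β' ≈ -8.45898 ∉ [0.3, 1.1) ⇒ out
candidate 5: (m,n)=(-11,-2) → π∥ = -11-2·β ≈ -19.47214, π⊥ = -11-2·β' ≈ -10.52786 ∉ [0.3, 1.1) ⇒ out
candidate 6: (m,n)=(0,-2) → π∥ = 0-2·β ≈ -8.47214, π⊥ = 0-2·β' ≈ 0.47214 ∈ [0.3, 1.1) ⇒ IN Λ
candidate 7: (m,n)=(0,-1) → π∥ = 0-1·β ≈ -4.23607, π⊥ = 0-1·β' ≈ 0.23607 ∉ [0.3, 1.1) ⇒ out

6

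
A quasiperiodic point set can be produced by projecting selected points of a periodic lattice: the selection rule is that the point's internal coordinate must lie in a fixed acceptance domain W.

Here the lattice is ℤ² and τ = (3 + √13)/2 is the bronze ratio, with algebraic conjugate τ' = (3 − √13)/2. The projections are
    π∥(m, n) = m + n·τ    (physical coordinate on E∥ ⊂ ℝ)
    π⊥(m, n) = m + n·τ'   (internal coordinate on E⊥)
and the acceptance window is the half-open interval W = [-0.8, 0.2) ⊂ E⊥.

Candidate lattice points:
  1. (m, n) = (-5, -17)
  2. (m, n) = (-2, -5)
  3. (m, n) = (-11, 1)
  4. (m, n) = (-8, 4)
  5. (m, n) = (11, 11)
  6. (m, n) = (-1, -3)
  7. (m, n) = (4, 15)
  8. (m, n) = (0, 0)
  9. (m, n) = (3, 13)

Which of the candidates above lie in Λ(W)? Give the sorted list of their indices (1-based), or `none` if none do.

1, 2, 6, 7, 8

Compute τ' = (3−√13)/2 = -0.3028, so π⊥(m,n) = m -0.3028·n.
candidate 1: (m,n)=(-5,-17) → π∥ = -5-17·τ ≈ -61.1472, π⊥ = -5-17·τ' ≈ 0.1472 ∈ [-0.8, 0.2) ⇒ IN Λ
candidate 2: (m,n)=(-2,-5) → π∥ = -2-5·τ ≈ -18.5139, π⊥ = -2-5·τ' ≈ -0.4861 ∈ [-0.8, 0.2) ⇒ IN Λ
candidate 3: (m,n)=(-11,1) → π∥ = -11+1·τ ≈ -7.6972, π⊥ = -11+1·τ' ≈ -11.3028 ∉ [-0.8, 0.2) ⇒ out
candidate 4: (m,n)=(-8,4) → π∥ = -8+4·τ ≈ 5.2111, π⊥ = -8+4·τ' ≈ -9.2111 ∉ [-0.8, 0.2) ⇒ out
candidate 5: (m,n)=(11,11) → π∥ = 11+11·τ ≈ 47.3305, π⊥ = 11+11·τ' ≈ 7.6695 ∉ [-0.8, 0.2) ⇒ out
candidate 6: (m,n)=(-1,-3) → π∥ = -1-3·τ ≈ -10.9083, π⊥ = -1-3·τ' ≈ -0.0917 ∈ [-0.8, 0.2) ⇒ IN Λ
candidate 7: (m,n)=(4,15) → π∥ = 4+15·τ ≈ 53.5416, π⊥ = 4+15·τ' ≈ -0.5416 ∈ [-0.8, 0.2) ⇒ IN Λ
candidate 8: (m,n)=(0,0) → π∥ = 0+0·τ ≈ 0.0000, π⊥ = 0+0·τ' ≈ 0.0000 ∈ [-0.8, 0.2) ⇒ IN Λ
candidate 9: (m,n)=(3,13) → π∥ = 3+13·τ ≈ 45.9361, π⊥ = 3+13·τ' ≈ -0.9361 ∉ [-0.8, 0.2) ⇒ out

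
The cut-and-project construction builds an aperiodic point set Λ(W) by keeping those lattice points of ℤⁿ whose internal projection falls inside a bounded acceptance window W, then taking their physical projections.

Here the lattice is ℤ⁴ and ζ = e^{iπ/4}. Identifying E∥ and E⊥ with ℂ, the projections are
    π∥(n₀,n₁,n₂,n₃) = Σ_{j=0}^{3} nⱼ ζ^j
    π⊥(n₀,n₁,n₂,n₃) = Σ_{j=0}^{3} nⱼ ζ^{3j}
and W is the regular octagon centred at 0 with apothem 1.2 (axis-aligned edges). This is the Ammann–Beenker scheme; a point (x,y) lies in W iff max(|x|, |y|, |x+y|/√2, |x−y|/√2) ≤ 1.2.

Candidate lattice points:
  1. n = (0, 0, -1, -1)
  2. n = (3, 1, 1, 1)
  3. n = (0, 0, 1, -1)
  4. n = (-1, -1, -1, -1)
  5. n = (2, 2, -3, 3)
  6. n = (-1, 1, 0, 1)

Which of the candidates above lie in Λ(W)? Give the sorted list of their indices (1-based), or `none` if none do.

1, 4

Internal map: ζ^{3j} for j=0..3 gives (1,0), (−√2/2,√2/2), (0,−1), (√2/2,√2/2).
candidate 1: n = (0, 0, -1, -1) → π⊥ ≈ (-0.70711, +0.29289); max(|x|,|y|,|x±y|/√2) = 0.70711 ≤ 1.2 ⇒ ∈ W
candidate 2: n = (3, 1, 1, 1) → π⊥ ≈ (+3.00000, +0.41421); max(|x|,|y|,|x±y|/√2) = 3.00000 > 1.2 ⇒ ∉ W
candidate 3: n = (0, 0, 1, -1) → π⊥ ≈ (-0.70711, -1.70711); max(|x|,|y|,|x±y|/√2) = 1.70711 > 1.2 ⇒ ∉ W
candidate 4: n = (-1, -1, -1, -1) → π⊥ ≈ (-1.00000, -0.41421); max(|x|,|y|,|x±y|/√2) = 1.00000 ≤ 1.2 ⇒ ∈ W
candidate 5: n = (2, 2, -3, 3) → π⊥ ≈ (+2.70711, +6.53553); max(|x|,|y|,|x±y|/√2) = 6.53553 > 1.2 ⇒ ∉ W
candidate 6: n = (-1, 1, 0, 1) → π⊥ ≈ (-1.00000, +1.41421); max(|x|,|y|,|x±y|/√2) = 1.70711 > 1.2 ⇒ ∉ W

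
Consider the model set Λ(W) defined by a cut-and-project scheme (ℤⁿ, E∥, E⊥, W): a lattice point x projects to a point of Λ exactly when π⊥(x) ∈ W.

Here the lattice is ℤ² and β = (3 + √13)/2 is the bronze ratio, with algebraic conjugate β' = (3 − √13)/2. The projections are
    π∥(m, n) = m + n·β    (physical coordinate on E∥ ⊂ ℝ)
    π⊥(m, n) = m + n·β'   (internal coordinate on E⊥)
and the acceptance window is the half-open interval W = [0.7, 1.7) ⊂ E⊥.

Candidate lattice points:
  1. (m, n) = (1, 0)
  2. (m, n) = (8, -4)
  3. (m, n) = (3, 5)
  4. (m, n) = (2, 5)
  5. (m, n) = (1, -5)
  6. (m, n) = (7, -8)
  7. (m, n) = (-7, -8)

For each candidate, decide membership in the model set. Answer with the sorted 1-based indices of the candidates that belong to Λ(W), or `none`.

Numerically β ≈ 3.3028 and β' = −1/β ≈ -0.3028.
[1] lift (1,0): star map gives 1.0000; window check 0.7 ≤ 1.0000 < 1.7 is true → IN Λ
[2] lift (8,-4): star map gives 9.2111; window check 0.7 ≤ 9.2111 < 1.7 is false → out
[3] lift (3,5): star map gives 1.4861; window check 0.7 ≤ 1.4861 < 1.7 is true → IN Λ
[4] lift (2,5): star map gives 0.4861; window check 0.7 ≤ 0.4861 < 1.7 is false → out
[5] lift (1,-5): star map gives 2.5139; window check 0.7 ≤ 2.5139 < 1.7 is false → out
[6] lift (7,-8): star map gives 9.4222; window check 0.7 ≤ 9.4222 < 1.7 is false → out
[7] lift (-7,-8): star map gives -4.5778; window check 0.7 ≤ -4.5778 < 1.7 is false → out

1, 3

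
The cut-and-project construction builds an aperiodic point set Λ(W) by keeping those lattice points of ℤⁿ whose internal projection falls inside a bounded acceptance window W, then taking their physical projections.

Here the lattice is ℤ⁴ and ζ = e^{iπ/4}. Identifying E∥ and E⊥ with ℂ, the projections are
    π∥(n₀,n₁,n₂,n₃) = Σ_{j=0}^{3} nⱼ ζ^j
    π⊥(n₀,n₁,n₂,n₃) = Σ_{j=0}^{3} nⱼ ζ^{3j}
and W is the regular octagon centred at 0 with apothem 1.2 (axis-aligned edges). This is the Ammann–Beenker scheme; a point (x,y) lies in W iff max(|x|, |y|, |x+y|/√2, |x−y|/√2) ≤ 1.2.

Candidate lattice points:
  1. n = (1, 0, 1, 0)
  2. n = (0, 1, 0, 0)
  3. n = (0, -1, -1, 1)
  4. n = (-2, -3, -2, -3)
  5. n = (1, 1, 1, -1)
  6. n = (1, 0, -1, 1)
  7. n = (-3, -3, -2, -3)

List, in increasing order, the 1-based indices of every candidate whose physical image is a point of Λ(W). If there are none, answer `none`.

2, 5

π⊥(n) = n₀ + n₁ζ³ + n₂ζ⁶ + n₃ζ⁹ where ζ = e^{iπ/4}.
#1 (1, 0, 1, 0): internal (1.000000, -1.000000); octagon support 1.414214 vs apothem 1.2 → ∉ W
#2 (0, 1, 0, 0): internal (-0.707107, 0.707107); octagon support 1.000000 vs apothem 1.2 → ∈ W
#3 (0, -1, -1, 1): internal (1.414214, 1.000000); octagon support 1.707107 vs apothem 1.2 → ∉ W
#4 (-2, -3, -2, -3): internal (-2.000000, -2.242641); octagon support 3.000000 vs apothem 1.2 → ∉ W
#5 (1, 1, 1, -1): internal (-0.414214, -1.000000); octagon support 1.000000 vs apothem 1.2 → ∈ W
#6 (1, 0, -1, 1): internal (1.707107, 1.707107); octagon support 2.414214 vs apothem 1.2 → ∉ W
#7 (-3, -3, -2, -3): internal (-3.000000, -2.242641); octagon support 3.707107 vs apothem 1.2 → ∉ W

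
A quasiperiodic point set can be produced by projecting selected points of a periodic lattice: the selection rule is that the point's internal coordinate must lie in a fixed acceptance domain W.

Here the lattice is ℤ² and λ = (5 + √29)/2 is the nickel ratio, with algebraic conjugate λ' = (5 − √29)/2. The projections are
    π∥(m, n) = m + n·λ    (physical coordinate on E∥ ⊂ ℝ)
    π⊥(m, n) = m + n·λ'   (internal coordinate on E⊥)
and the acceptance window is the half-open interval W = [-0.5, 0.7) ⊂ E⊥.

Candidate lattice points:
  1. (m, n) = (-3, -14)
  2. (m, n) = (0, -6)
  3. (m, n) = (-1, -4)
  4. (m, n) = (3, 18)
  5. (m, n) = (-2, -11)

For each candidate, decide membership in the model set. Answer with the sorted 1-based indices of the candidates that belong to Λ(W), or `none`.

Compute λ' = (5−√29)/2 = -0.1926, so π⊥(m,n) = m -0.1926·n.
candidate 1: (m,n)=(-3,-14) → π∥ = -3-14·λ ≈ -75.6962, π⊥ = -3-14·λ' ≈ -0.3038 ∈ [-0.5, 0.7) ⇒ IN Λ
candidate 2: (m,n)=(0,-6) → π∥ = 0-6·λ ≈ -31.1555, π⊥ = 0-6·λ' ≈ 1.1555 ∉ [-0.5, 0.7) ⇒ out
candidate 3: (m,n)=(-1,-4) → π∥ = -1-4·λ ≈ -21.7703, π⊥ = -1-4·λ' ≈ -0.2297 ∈ [-0.5, 0.7) ⇒ IN Λ
candidate 4: (m,n)=(3,18) → π∥ = 3+18·λ ≈ 96.4665, π⊥ = 3+18·λ' ≈ -0.4665 ∈ [-0.5, 0.7) ⇒ IN Λ
candidate 5: (m,n)=(-2,-11) → π∥ = -2-11·λ ≈ -59.1184, π⊥ = -2-11·λ' ≈ 0.1184 ∈ [-0.5, 0.7) ⇒ IN Λ

1, 3, 4, 5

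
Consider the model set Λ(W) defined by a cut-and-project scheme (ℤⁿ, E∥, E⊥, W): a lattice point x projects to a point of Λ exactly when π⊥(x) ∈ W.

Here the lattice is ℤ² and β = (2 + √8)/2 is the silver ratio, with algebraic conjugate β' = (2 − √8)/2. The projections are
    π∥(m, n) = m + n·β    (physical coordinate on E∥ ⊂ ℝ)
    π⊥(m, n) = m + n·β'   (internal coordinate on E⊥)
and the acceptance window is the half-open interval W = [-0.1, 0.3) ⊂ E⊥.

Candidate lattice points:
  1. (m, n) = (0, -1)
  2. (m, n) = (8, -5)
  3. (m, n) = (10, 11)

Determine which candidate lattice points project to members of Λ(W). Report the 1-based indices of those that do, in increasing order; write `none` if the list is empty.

Compute β' = (2−√8)/2 = -0.41421, so π⊥(m,n) = m -0.41421·n.
candidate 1: (m,n)=(0,-1) → π∥ = 0-1·β ≈ -2.41421, π⊥ = 0-1·β' ≈ 0.41421 ∉ [-0.1, 0.3) ⇒ out
candidate 2: (m,n)=(8,-5) → π∥ = 8-5·β ≈ -4.07107, π⊥ = 8-5·β' ≈ 10.07107 ∉ [-0.1, 0.3) ⇒ out
candidate 3: (m,n)=(10,11) → π∥ = 10+11·β ≈ 36.55635, π⊥ = 10+11·β' ≈ 5.44365 ∉ [-0.1, 0.3) ⇒ out

none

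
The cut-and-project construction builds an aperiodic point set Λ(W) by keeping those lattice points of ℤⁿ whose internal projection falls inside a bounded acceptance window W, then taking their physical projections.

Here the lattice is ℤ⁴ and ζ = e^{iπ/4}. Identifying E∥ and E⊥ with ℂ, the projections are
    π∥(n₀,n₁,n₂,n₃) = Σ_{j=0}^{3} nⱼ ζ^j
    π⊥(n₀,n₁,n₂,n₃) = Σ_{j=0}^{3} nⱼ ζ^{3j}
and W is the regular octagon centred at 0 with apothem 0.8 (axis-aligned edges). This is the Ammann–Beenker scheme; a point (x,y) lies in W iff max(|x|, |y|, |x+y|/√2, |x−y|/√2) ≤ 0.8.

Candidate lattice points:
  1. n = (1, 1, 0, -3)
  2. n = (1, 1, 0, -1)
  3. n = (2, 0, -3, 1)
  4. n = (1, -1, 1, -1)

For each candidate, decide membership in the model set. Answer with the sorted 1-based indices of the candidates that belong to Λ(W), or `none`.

With ζ = e^{iπ/4} the internal vectors are ζ^0,ζ^3,ζ^6,ζ^9.
#1 (1, 1, 0, -3): internal (-1.8284, -1.4142); octagon support 2.2929 vs apothem 0.8 → ∉ W
#2 (1, 1, 0, -1): internal (-0.4142, 0.0000); octagon support 0.4142 vs apothem 0.8 → ∈ W
#3 (2, 0, -3, 1): internal (2.7071, 3.7071); octagon support 4.5355 vs apothem 0.8 → ∉ W
#4 (1, -1, 1, -1): internal (1.0000, -2.4142); octagon support 2.4142 vs apothem 0.8 → ∉ W

2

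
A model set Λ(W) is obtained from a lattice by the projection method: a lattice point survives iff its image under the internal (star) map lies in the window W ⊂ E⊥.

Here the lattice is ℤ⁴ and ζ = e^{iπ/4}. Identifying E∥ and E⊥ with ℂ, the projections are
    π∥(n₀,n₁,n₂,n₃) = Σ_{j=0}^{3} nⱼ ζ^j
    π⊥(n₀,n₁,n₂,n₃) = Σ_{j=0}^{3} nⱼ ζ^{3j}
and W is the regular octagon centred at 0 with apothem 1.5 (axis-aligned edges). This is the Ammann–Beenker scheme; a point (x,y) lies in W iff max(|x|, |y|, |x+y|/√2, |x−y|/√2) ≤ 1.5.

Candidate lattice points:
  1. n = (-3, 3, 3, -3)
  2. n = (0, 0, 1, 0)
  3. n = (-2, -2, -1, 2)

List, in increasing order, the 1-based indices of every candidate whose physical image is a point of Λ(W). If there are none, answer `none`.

2, 3

π⊥(n) = n₀ + n₁ζ³ + n₂ζ⁶ + n₃ζ⁹ where ζ = e^{iπ/4}.
candidate 1: n = (-3, 3, 3, -3) → π⊥ ≈ (-7.24264, -3.00000); max(|x|,|y|,|x±y|/√2) = 7.24264 > 1.5 ⇒ ∉ W
candidate 2: n = (0, 0, 1, 0) → π⊥ ≈ (+0.00000, -1.00000); max(|x|,|y|,|x±y|/√2) = 1.00000 ≤ 1.5 ⇒ ∈ W
candidate 3: n = (-2, -2, -1, 2) → π⊥ ≈ (+0.82843, +1.00000); max(|x|,|y|,|x±y|/√2) = 1.29289 ≤ 1.5 ⇒ ∈ W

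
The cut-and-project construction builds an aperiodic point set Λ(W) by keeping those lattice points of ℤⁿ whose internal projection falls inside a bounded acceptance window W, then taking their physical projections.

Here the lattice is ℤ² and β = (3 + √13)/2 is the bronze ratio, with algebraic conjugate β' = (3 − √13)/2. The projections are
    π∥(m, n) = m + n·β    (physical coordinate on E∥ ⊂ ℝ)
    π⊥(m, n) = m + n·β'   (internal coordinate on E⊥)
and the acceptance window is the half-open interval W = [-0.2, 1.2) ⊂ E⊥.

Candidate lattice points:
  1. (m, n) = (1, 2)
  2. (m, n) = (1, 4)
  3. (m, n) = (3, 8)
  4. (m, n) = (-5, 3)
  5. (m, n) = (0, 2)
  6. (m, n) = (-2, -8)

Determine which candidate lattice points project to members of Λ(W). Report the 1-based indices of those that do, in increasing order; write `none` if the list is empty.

1, 3, 6

Compute β' = (3−√13)/2 = -0.3028, so π⊥(m,n) = m -0.3028·n.
[1] lift (1,2): star map gives 0.3944; window check -0.2 ≤ 0.3944 < 1.2 is true → IN Λ
[2] lift (1,4): star map gives -0.2111; window check -0.2 ≤ -0.2111 < 1.2 is false → out
[3] lift (3,8): star map gives 0.5778; window check -0.2 ≤ 0.5778 < 1.2 is true → IN Λ
[4] lift (-5,3): star map gives -5.9083; window check -0.2 ≤ -5.9083 < 1.2 is false → out
[5] lift (0,2): star map gives -0.6056; window check -0.2 ≤ -0.6056 < 1.2 is false → out
[6] lift (-2,-8): star map gives 0.4222; window check -0.2 ≤ 0.4222 < 1.2 is true → IN Λ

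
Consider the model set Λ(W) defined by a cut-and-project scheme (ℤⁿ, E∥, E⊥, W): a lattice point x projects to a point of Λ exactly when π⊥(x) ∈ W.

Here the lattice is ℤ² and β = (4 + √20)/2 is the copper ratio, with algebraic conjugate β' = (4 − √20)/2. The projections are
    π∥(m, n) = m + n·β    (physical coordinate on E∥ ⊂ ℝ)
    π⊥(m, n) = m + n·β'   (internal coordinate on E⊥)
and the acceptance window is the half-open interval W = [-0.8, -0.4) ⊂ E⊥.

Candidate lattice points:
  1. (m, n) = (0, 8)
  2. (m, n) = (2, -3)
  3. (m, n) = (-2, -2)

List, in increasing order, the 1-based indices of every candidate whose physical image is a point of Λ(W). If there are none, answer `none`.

none

Compute β' = (4−√20)/2 = -0.236068, so π⊥(m,n) = m -0.236068·n.
[1] lift (0,8): star map gives -1.888544; window check -0.8 ≤ -1.888544 < -0.4 is false → out
[2] lift (2,-3): star map gives 2.708204; window check -0.8 ≤ 2.708204 < -0.4 is false → out
[3] lift (-2,-2): star map gives -1.527864; window check -0.8 ≤ -1.527864 < -0.4 is false → out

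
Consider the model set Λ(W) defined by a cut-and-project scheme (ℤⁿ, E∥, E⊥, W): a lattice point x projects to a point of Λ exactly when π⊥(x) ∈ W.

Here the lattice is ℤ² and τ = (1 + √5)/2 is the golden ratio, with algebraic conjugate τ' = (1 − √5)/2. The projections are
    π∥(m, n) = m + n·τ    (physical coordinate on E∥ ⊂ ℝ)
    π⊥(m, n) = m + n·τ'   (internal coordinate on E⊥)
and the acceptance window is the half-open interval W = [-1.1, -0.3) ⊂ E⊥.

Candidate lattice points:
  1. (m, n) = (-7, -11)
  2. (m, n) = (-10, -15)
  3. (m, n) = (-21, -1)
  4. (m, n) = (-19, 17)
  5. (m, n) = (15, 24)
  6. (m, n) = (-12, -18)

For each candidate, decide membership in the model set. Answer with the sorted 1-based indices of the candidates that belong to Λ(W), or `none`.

τ' = (1−√5)/2 ≈ -0.6180.
#1 (-7,-11): internal coord -7 + (-11)·τ' = -0.2016; -0.2016 ∉ [-1.1, -0.3) → out
#2 (-10,-15): internal coord -10 + (-15)·τ' = -0.7295; -0.7295 ∈ [-1.1, -0.3) → IN Λ
#3 (-21,-1): internal coord -21 + (-1)·τ' = -20.3820; -20.3820 ∉ [-1.1, -0.3) → out
#4 (-19,17): internal coord -19 + (17)·τ' = -29.5066; -29.5066 ∉ [-1.1, -0.3) → out
#5 (15,24): internal coord 15 + (24)·τ' = +0.1672; +0.1672 ∉ [-1.1, -0.3) → out
#6 (-12,-18): internal coord -12 + (-18)·τ' = -0.8754; -0.8754 ∈ [-1.1, -0.3) → IN Λ

2, 6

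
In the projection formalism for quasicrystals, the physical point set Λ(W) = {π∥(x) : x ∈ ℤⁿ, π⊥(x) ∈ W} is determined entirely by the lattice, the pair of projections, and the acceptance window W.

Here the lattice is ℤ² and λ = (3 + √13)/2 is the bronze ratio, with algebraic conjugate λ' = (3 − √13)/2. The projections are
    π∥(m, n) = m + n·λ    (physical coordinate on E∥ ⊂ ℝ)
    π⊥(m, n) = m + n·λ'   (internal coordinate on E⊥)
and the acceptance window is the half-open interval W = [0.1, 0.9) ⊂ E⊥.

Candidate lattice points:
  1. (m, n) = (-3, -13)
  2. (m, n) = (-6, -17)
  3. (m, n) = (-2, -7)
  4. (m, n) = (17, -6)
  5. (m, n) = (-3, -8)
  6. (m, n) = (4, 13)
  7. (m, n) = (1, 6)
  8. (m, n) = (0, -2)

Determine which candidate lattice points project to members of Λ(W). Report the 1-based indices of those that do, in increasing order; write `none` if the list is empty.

3, 8

Compute λ' = (3−√13)/2 = -0.302776, so π⊥(m,n) = m -0.302776·n.
[1] lift (-3,-13): star map gives 0.936083; window check 0.1 ≤ 0.936083 < 0.9 is false → out
[2] lift (-6,-17): star map gives -0.852814; window check 0.1 ≤ -0.852814 < 0.9 is false → out
[3] lift (-2,-7): star map gives 0.119429; window check 0.1 ≤ 0.119429 < 0.9 is true → IN Λ
[4] lift (17,-6): star map gives 18.816654; window check 0.1 ≤ 18.816654 < 0.9 is false → out
[5] lift (-3,-8): star map gives -0.577795; window check 0.1 ≤ -0.577795 < 0.9 is false → out
[6] lift (4,13): star map gives 0.063917; window check 0.1 ≤ 0.063917 < 0.9 is false → out
[7] lift (1,6): star map gives -0.816654; window check 0.1 ≤ -0.816654 < 0.9 is false → out
[8] lift (0,-2): star map gives 0.605551; window check 0.1 ≤ 0.605551 < 0.9 is true → IN Λ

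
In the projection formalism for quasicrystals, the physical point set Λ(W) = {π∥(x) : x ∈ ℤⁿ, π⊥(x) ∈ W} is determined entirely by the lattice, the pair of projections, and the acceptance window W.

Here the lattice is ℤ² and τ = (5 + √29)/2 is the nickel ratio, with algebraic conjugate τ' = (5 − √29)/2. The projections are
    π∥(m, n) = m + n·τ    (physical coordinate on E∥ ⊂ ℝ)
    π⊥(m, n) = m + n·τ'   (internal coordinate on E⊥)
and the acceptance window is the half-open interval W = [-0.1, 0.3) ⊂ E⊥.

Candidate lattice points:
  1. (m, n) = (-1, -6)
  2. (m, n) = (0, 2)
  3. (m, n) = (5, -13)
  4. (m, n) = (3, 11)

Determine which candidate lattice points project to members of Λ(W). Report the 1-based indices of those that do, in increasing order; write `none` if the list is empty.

1

Compute τ' = (5−√29)/2 = -0.19258, so π⊥(m,n) = m -0.19258·n.
#1 (-1,-6): internal coord -1 + (-6)·τ' = +0.15549; +0.15549 ∈ [-0.1, 0.3) → IN Λ
#2 (0,2): internal coord 0 + (2)·τ' = -0.38516; -0.38516 ∉ [-0.1, 0.3) → out
#3 (5,-13): internal coord 5 + (-13)·τ' = +7.50357; +7.50357 ∉ [-0.1, 0.3) → out
#4 (3,11): internal coord 3 + (11)·τ' = +0.88159; +0.88159 ∉ [-0.1, 0.3) → out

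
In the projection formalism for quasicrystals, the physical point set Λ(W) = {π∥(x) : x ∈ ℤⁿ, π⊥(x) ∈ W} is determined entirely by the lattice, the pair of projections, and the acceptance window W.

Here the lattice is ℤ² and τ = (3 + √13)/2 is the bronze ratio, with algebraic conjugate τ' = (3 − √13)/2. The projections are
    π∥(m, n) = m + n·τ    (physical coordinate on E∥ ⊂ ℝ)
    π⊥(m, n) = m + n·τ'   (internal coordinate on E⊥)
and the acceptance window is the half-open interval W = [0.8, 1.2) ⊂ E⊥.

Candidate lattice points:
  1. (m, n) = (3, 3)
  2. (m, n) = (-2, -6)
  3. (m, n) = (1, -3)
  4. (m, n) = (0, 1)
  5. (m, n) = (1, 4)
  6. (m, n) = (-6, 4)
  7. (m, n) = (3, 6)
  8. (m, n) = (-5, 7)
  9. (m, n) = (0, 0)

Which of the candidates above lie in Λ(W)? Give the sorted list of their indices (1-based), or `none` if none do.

7

Compute τ' = (3−√13)/2 = -0.302776, so π⊥(m,n) = m -0.302776·n.
candidate 1: (m,n)=(3,3) → π∥ = 3+3·τ ≈ 12.908327, π⊥ = 3+3·τ' ≈ 2.091673 ∉ [0.8, 1.2) ⇒ out
candidate 2: (m,n)=(-2,-6) → π∥ = -2-6·τ ≈ -21.816654, π⊥ = -2-6·τ' ≈ -0.183346 ∉ [0.8, 1.2) ⇒ out
candidate 3: (m,n)=(1,-3) → π∥ = 1-3·τ ≈ -8.908327, π⊥ = 1-3·τ' ≈ 1.908327 ∉ [0.8, 1.2) ⇒ out
candidate 4: (m,n)=(0,1) → π∥ = 0+1·τ ≈ 3.302776, π⊥ = 0+1·τ' ≈ -0.302776 ∉ [0.8, 1.2) ⇒ out
candidate 5: (m,n)=(1,4) → π∥ = 1+4·τ ≈ 14.211103, π⊥ = 1+4·τ' ≈ -0.211103 ∉ [0.8, 1.2) ⇒ out
candidate 6: (m,n)=(-6,4) → π∥ = -6+4·τ ≈ 7.211103, π⊥ = -6+4·τ' ≈ -7.211103 ∉ [0.8, 1.2) ⇒ out
candidate 7: (m,n)=(3,6) → π∥ = 3+6·τ ≈ 22.816654, π⊥ = 3+6·τ' ≈ 1.183346 ∈ [0.8, 1.2) ⇒ IN Λ
candidate 8: (m,n)=(-5,7) → π∥ = -5+7·τ ≈ 18.119429, π⊥ = -5+7·τ' ≈ -7.119429 ∉ [0.8, 1.2) ⇒ out
candidate 9: (m,n)=(0,0) → π∥ = 0+0·τ ≈ 0.000000, π⊥ = 0+0·τ' ≈ 0.000000 ∉ [0.8, 1.2) ⇒ out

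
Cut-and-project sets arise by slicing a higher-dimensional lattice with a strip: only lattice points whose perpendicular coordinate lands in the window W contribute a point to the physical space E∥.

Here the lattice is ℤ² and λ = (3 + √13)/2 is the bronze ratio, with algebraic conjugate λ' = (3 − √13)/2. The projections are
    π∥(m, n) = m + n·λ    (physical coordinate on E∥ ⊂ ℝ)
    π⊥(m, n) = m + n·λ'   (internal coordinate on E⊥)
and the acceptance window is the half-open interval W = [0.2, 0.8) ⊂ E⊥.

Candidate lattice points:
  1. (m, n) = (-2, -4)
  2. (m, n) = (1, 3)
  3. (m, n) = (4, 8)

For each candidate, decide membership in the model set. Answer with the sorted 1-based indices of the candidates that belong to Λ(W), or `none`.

none

Compute λ' = (3−√13)/2 = -0.30278, so π⊥(m,n) = m -0.30278·n.
[1] lift (-2,-4): star map gives -0.78890; window check 0.2 ≤ -0.78890 < 0.8 is false → out
[2] lift (1,3): star map gives 0.09167; window check 0.2 ≤ 0.09167 < 0.8 is false → out
[3] lift (4,8): star map gives 1.57779; window check 0.2 ≤ 1.57779 < 0.8 is false → out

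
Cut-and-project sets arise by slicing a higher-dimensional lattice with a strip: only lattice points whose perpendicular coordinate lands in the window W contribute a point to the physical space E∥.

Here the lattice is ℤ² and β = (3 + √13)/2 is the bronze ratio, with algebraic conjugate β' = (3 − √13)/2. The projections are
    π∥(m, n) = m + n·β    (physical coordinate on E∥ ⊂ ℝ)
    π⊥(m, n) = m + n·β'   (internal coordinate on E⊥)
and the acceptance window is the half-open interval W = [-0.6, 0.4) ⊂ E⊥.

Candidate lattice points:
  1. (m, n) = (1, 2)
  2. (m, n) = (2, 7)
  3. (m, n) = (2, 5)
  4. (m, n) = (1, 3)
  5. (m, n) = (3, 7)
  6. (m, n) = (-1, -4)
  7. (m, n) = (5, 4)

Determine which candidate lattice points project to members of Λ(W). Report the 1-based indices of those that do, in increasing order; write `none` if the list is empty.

1, 2, 4, 6

Compute β' = (3−√13)/2 = -0.30278, so π⊥(m,n) = m -0.30278·n.
candidate 1: (m,n)=(1,2) → π∥ = 1+2·β ≈ 7.60555, π⊥ = 1+2·β' ≈ 0.39445 ∈ [-0.6, 0.4) ⇒ IN Λ
candidate 2: (m,n)=(2,7) → π∥ = 2+7·β ≈ 25.11943, π⊥ = 2+7·β' ≈ -0.11943 ∈ [-0.6, 0.4) ⇒ IN Λ
candidate 3: (m,n)=(2,5) → π∥ = 2+5·β ≈ 18.51388, π⊥ = 2+5·β' ≈ 0.48612 ∉ [-0.6, 0.4) ⇒ out
candidate 4: (m,n)=(1,3) → π∥ = 1+3·β ≈ 10.90833, π⊥ = 1+3·β' ≈ 0.09167 ∈ [-0.6, 0.4) ⇒ IN Λ
candidate 5: (m,n)=(3,7) → π∥ = 3+7·β ≈ 26.11943, π⊥ = 3+7·β' ≈ 0.88057 ∉ [-0.6, 0.4) ⇒ out
candidate 6: (m,n)=(-1,-4) → π∥ = -1-4·β ≈ -14.21110, π⊥ = -1-4·β' ≈ 0.21110 ∈ [-0.6, 0.4) ⇒ IN Λ
candidate 7: (m,n)=(5,4) → π∥ = 5+4·β ≈ 18.21110, π⊥ = 5+4·β' ≈ 3.78890 ∉ [-0.6, 0.4) ⇒ out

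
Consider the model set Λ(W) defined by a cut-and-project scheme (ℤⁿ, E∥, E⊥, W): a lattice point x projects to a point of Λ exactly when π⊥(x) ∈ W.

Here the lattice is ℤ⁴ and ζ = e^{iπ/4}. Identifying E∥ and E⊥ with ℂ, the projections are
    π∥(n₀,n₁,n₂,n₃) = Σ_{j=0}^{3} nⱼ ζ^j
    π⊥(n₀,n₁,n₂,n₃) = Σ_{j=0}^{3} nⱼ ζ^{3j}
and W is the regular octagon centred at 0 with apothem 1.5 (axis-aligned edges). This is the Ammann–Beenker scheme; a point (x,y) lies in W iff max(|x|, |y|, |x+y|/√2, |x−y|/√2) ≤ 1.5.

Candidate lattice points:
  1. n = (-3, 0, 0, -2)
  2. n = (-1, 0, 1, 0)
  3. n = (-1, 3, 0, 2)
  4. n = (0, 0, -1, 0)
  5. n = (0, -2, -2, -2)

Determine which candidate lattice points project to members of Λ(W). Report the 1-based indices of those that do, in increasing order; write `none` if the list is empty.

2, 4, 5

π⊥(n) = n₀ + n₁ζ³ + n₂ζ⁶ + n₃ζ⁹ where ζ = e^{iπ/4}.
candidate 1: n = (-3, 0, 0, -2) → π⊥ ≈ (-4.41421, -1.41421); max(|x|,|y|,|x±y|/√2) = 4.41421 > 1.5 ⇒ ∉ W
candidate 2: n = (-1, 0, 1, 0) → π⊥ ≈ (-1.00000, -1.00000); max(|x|,|y|,|x±y|/√2) = 1.41421 ≤ 1.5 ⇒ ∈ W
candidate 3: n = (-1, 3, 0, 2) → π⊥ ≈ (-1.70711, +3.53553); max(|x|,|y|,|x±y|/√2) = 3.70711 > 1.5 ⇒ ∉ W
candidate 4: n = (0, 0, -1, 0) → π⊥ ≈ (+0.00000, +1.00000); max(|x|,|y|,|x±y|/√2) = 1.00000 ≤ 1.5 ⇒ ∈ W
candidate 5: n = (0, -2, -2, -2) → π⊥ ≈ (+0.00000, -0.82843); max(|x|,|y|,|x±y|/√2) = 0.82843 ≤ 1.5 ⇒ ∈ W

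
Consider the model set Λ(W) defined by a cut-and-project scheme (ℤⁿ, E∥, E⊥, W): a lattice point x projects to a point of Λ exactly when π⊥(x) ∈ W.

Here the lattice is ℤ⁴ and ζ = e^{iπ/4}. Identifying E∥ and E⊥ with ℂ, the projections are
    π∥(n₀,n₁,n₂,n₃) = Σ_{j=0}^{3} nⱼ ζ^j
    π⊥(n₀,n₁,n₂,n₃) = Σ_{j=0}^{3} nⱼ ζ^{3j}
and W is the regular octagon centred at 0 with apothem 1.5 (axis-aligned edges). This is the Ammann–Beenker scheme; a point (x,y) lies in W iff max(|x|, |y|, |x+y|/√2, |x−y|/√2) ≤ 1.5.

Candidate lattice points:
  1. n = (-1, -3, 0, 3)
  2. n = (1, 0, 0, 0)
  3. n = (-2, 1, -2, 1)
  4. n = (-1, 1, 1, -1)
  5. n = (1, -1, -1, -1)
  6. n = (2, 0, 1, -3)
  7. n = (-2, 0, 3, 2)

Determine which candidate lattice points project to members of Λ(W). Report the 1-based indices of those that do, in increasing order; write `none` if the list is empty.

Internal map: ζ^{3j} for j=0..3 gives (1,0), (−√2/2,√2/2), (0,−1), (√2/2,√2/2).
#1 (-1, -3, 0, 3): internal (3.242641, 0.000000); octagon support 3.242641 vs apothem 1.5 → ∉ W
#2 (1, 0, 0, 0): internal (1.000000, 0.000000); octagon support 1.000000 vs apothem 1.5 → ∈ W
#3 (-2, 1, -2, 1): internal (-2.000000, 3.414214); octagon support 3.828427 vs apothem 1.5 → ∉ W
#4 (-1, 1, 1, -1): internal (-2.414214, -1.000000); octagon support 2.414214 vs apothem 1.5 → ∉ W
#5 (1, -1, -1, -1): internal (1.000000, -0.414214); octagon support 1.000000 vs apothem 1.5 → ∈ W
#6 (2, 0, 1, -3): internal (-0.121320, -3.121320); octagon support 3.121320 vs apothem 1.5 → ∉ W
#7 (-2, 0, 3, 2): internal (-0.585786, -1.585786); octagon support 1.585786 vs apothem 1.5 → ∉ W

2, 5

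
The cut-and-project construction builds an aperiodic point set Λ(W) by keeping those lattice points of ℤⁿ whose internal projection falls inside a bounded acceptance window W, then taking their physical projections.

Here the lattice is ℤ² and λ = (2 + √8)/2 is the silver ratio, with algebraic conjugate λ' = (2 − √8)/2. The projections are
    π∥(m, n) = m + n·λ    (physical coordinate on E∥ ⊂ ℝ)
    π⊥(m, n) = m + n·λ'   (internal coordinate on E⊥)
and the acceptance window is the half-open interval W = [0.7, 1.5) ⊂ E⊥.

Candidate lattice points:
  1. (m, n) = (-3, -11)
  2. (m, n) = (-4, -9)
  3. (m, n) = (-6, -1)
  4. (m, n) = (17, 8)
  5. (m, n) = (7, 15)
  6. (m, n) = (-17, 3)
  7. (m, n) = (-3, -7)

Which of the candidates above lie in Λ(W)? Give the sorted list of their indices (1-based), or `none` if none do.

5

Numerically λ ≈ 2.41421 and λ' = −1/λ ≈ -0.41421.
#1 (-3,-11): internal coord -3 + (-11)·λ' = +1.55635; +1.55635 ∉ [0.7, 1.5) → out
#2 (-4,-9): internal coord -4 + (-9)·λ' = -0.27208; -0.27208 ∉ [0.7, 1.5) → out
#3 (-6,-1): internal coord -6 + (-1)·λ' = -5.58579; -5.58579 ∉ [0.7, 1.5) → out
#4 (17,8): internal coord 17 + (8)·λ' = +13.68629; +13.68629 ∉ [0.7, 1.5) → out
#5 (7,15): internal coord 7 + (15)·λ' = +0.78680; +0.78680 ∈ [0.7, 1.5) → IN Λ
#6 (-17,3): internal coord -17 + (3)·λ' = -18.24264; -18.24264 ∉ [0.7, 1.5) → out
#7 (-3,-7): internal coord -3 + (-7)·λ' = -0.10051; -0.10051 ∉ [0.7, 1.5) → out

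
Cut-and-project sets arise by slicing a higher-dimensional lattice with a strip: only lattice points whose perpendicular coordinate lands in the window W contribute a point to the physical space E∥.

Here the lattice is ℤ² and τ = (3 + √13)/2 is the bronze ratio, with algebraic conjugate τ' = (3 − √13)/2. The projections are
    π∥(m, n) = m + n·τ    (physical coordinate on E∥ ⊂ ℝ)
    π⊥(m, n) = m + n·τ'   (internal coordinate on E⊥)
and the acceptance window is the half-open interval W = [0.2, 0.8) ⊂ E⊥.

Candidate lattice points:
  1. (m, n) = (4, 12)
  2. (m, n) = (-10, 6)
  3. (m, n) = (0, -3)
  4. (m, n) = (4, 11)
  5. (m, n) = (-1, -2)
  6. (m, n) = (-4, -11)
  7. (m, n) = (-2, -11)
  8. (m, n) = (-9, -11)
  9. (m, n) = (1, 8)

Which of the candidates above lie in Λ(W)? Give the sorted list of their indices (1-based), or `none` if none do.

Compute τ' = (3−√13)/2 = -0.3028, so π⊥(m,n) = m -0.3028·n.
candidate 1: (m,n)=(4,12) → π∥ = 4+12·τ ≈ 43.6333, π⊥ = 4+12·τ' ≈ 0.3667 ∈ [0.2, 0.8) ⇒ IN Λ
candidate 2: (m,n)=(-10,6) → π∥ = -10+6·τ ≈ 9.8167, π⊥ = -10+6·τ' ≈ -11.8167 ∉ [0.2, 0.8) ⇒ out
candidate 3: (m,n)=(0,-3) → π∥ = 0-3·τ ≈ -9.9083, π⊥ = 0-3·τ' ≈ 0.9083 ∉ [0.2, 0.8) ⇒ out
candidate 4: (m,n)=(4,11) → π∥ = 4+11·τ ≈ 40.3305, π⊥ = 4+11·τ' ≈ 0.6695 ∈ [0.2, 0.8) ⇒ IN Λ
candidate 5: (m,n)=(-1,-2) → π∥ = -1-2·τ ≈ -7.6056, π⊥ = -1-2·τ' ≈ -0.3944 ∉ [0.2, 0.8) ⇒ out
candidate 6: (m,n)=(-4,-11) → π∥ = -4-11·τ ≈ -40.3305, π⊥ = -4-11·τ' ≈ -0.6695 ∉ [0.2, 0.8) ⇒ out
candidate 7: (m,n)=(-2,-11) → π∥ = -2-11·τ ≈ -38.3305, π⊥ = -2-11·τ' ≈ 1.3305 ∉ [0.2, 0.8) ⇒ out
candidate 8: (m,n)=(-9,-11) → π∥ = -9-11·τ ≈ -45.3305, π⊥ = -9-11·τ' ≈ -5.6695 ∉ [0.2, 0.8) ⇒ out
candidate 9: (m,n)=(1,8) → π∥ = 1+8·τ ≈ 27.4222, π⊥ = 1+8·τ' ≈ -1.4222 ∉ [0.2, 0.8) ⇒ out

1, 4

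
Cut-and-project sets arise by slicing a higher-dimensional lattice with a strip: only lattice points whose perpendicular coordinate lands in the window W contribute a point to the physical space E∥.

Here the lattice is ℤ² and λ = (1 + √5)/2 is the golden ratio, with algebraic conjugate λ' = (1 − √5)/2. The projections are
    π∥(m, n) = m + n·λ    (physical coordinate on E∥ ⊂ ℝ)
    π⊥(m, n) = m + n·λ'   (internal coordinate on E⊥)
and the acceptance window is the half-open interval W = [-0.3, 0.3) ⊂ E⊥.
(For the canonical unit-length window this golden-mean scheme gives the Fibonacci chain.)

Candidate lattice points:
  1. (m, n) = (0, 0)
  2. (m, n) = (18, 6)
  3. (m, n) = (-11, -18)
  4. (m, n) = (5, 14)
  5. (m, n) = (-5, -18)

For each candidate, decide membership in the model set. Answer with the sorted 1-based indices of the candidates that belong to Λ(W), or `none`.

Numerically λ ≈ 1.6180 and λ' = −1/λ ≈ -0.6180.
candidate 1: (m,n)=(0,0) → π∥ = 0+0·λ ≈ 0.0000, π⊥ = 0+0·λ' ≈ 0.0000 ∈ [-0.3, 0.3) ⇒ IN Λ
candidate 2: (m,n)=(18,6) → π∥ = 18+6·λ ≈ 27.7082, π⊥ = 18+6·λ' ≈ 14.2918 ∉ [-0.3, 0.3) ⇒ out
candidate 3: (m,n)=(-11,-18) → π∥ = -11-18·λ ≈ -40.1246, π⊥ = -11-18·λ' ≈ 0.1246 ∈ [-0.3, 0.3) ⇒ IN Λ
candidate 4: (m,n)=(5,14) → π∥ = 5+14·λ ≈ 27.6525, π⊥ = 5+14·λ' ≈ -3.6525 ∉ [-0.3, 0.3) ⇒ out
candidate 5: (m,n)=(-5,-18) → π∥ = -5-18·λ ≈ -34.1246, π⊥ = -5-18·λ' ≈ 6.1246 ∉ [-0.3, 0.3) ⇒ out

1, 3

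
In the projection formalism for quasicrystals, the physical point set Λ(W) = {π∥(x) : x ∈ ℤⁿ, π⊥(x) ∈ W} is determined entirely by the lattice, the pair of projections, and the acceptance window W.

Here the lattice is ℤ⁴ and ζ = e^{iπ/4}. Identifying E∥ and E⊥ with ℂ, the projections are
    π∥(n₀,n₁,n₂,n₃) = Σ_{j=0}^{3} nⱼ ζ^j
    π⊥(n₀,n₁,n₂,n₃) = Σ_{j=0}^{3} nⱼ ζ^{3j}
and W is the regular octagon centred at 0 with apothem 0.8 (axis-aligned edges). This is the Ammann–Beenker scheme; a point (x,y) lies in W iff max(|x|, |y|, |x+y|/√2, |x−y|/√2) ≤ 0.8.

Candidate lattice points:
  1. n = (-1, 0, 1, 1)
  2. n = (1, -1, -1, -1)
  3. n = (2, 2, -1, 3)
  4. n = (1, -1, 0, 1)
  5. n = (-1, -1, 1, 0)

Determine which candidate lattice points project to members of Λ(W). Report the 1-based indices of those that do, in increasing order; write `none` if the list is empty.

Internal map: ζ^{3j} for j=0..3 gives (1,0), (−√2/2,√2/2), (0,−1), (√2/2,√2/2).
#1 (-1, 0, 1, 1): internal (-0.2929, -0.2929); octagon support 0.4142 vs apothem 0.8 → ∈ W
#2 (1, -1, -1, -1): internal (1.0000, -0.4142); octagon support 1.0000 vs apothem 0.8 → ∉ W
#3 (2, 2, -1, 3): internal (2.7071, 4.5355); octagon support 5.1213 vs apothem 0.8 → ∉ W
#4 (1, -1, 0, 1): internal (2.4142, 0.0000); octagon support 2.4142 vs apothem 0.8 → ∉ W
#5 (-1, -1, 1, 0): internal (-0.2929, -1.7071); octagon support 1.7071 vs apothem 0.8 → ∉ W

1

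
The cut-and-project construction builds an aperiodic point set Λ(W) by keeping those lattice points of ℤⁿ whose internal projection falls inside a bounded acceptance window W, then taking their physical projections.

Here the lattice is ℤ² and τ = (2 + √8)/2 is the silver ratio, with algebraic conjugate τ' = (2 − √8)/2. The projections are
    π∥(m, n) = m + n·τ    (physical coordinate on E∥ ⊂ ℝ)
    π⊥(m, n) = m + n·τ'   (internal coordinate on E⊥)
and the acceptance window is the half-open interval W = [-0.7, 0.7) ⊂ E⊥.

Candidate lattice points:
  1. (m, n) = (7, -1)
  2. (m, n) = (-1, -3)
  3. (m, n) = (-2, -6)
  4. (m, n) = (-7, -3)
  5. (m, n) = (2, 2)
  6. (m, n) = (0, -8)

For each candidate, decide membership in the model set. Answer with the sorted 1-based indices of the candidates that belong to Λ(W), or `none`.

Numerically τ ≈ 2.4142 and τ' = −1/τ ≈ -0.4142.
candidate 1: (m,n)=(7,-1) → π∥ = 7-1·τ ≈ 4.5858, π⊥ = 7-1·τ' ≈ 7.4142 ∉ [-0.7, 0.7) ⇒ out
candidate 2: (m,n)=(-1,-3) → π∥ = -1-3·τ ≈ -8.2426, π⊥ = -1-3·τ' ≈ 0.2426 ∈ [-0.7, 0.7) ⇒ IN Λ
candidate 3: (m,n)=(-2,-6) → π∥ = -2-6·τ ≈ -16.4853, π⊥ = -2-6·τ' ≈ 0.4853 ∈ [-0.7, 0.7) ⇒ IN Λ
candidate 4: (m,n)=(-7,-3) → π∥ = -7-3·τ ≈ -14.2426, π⊥ = -7-3·τ' ≈ -5.7574 ∉ [-0.7, 0.7) ⇒ out
candidate 5: (m,n)=(2,2) → π∥ = 2+2·τ ≈ 6.8284, π⊥ = 2+2·τ' ≈ 1.1716 ∉ [-0.7, 0.7) ⇒ out
candidate 6: (m,n)=(0,-8) → π∥ = 0-8·τ ≈ -19.3137, π⊥ = 0-8·τ' ≈ 3.3137 ∉ [-0.7, 0.7) ⇒ out

2, 3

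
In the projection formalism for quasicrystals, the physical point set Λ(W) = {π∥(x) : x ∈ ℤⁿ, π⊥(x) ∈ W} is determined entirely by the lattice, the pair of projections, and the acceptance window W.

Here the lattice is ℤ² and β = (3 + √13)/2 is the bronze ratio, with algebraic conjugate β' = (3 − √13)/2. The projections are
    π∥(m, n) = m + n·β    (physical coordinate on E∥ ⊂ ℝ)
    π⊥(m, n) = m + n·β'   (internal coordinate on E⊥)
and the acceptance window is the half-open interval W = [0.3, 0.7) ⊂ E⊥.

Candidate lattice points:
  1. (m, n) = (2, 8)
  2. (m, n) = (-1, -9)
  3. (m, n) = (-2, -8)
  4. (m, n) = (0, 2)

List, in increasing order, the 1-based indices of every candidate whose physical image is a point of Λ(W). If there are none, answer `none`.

3

β' = (3−√13)/2 ≈ -0.3028.
#1 (2,8): internal coord 2 + (8)·β' = -0.4222; -0.4222 ∉ [0.3, 0.7) → out
#2 (-1,-9): internal coord -1 + (-9)·β' = +1.7250; +1.7250 ∉ [0.3, 0.7) → out
#3 (-2,-8): internal coord -2 + (-8)·β' = +0.4222; +0.4222 ∈ [0.3, 0.7) → IN Λ
#4 (0,2): internal coord 0 + (2)·β' = -0.6056; -0.6056 ∉ [0.3, 0.7) → out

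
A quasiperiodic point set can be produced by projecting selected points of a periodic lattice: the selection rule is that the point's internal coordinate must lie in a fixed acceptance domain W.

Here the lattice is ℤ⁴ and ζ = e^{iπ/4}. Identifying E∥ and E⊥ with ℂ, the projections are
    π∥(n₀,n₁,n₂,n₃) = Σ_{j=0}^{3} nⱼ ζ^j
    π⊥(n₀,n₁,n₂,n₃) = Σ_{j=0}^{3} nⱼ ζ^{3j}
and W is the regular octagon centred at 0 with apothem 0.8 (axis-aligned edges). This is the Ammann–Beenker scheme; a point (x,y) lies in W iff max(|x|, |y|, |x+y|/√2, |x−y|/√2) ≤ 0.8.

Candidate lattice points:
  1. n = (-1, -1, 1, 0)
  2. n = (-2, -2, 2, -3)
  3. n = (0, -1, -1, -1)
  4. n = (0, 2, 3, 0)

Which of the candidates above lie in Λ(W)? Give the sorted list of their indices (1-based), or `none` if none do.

3

With ζ = e^{iπ/4} the internal vectors are ζ^0,ζ^3,ζ^6,ζ^9.
candidate 1: n = (-1, -1, 1, 0) → π⊥ ≈ (-0.29289, -1.70711); max(|x|,|y|,|x±y|/√2) = 1.70711 > 0.8 ⇒ ∉ W
candidate 2: n = (-2, -2, 2, -3) → π⊥ ≈ (-2.70711, -5.53553); max(|x|,|y|,|x±y|/√2) = 5.82843 > 0.8 ⇒ ∉ W
candidate 3: n = (0, -1, -1, -1) → π⊥ ≈ (+0.00000, -0.41421); max(|x|,|y|,|x±y|/√2) = 0.41421 ≤ 0.8 ⇒ ∈ W
candidate 4: n = (0, 2, 3, 0) → π⊥ ≈ (-1.41421, -1.58579); max(|x|,|y|,|x±y|/√2) = 2.12132 > 0.8 ⇒ ∉ W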